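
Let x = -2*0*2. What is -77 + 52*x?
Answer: -77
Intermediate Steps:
x = 0 (x = 0*2 = 0)
-77 + 52*x = -77 + 52*0 = -77 + 0 = -77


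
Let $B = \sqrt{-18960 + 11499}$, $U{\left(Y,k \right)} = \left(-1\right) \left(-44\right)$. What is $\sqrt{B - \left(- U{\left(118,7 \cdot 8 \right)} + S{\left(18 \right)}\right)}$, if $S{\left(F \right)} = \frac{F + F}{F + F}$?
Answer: $\sqrt{43 + 3 i \sqrt{829}} \approx 8.3513 + 5.1715 i$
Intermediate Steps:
$S{\left(F \right)} = 1$ ($S{\left(F \right)} = \frac{2 F}{2 F} = 2 F \frac{1}{2 F} = 1$)
$U{\left(Y,k \right)} = 44$
$B = 3 i \sqrt{829}$ ($B = \sqrt{-7461} = 3 i \sqrt{829} \approx 86.377 i$)
$\sqrt{B - \left(- U{\left(118,7 \cdot 8 \right)} + S{\left(18 \right)}\right)} = \sqrt{3 i \sqrt{829} + \left(44 - 1\right)} = \sqrt{3 i \sqrt{829} + 43} = \sqrt{43 + 3 i \sqrt{829}}$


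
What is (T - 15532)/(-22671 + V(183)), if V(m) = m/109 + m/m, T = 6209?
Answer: 1016207/2470847 ≈ 0.41128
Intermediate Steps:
V(m) = 1 + m/109 (V(m) = m*(1/109) + 1 = m/109 + 1 = 1 + m/109)
(T - 15532)/(-22671 + V(183)) = (6209 - 15532)/(-22671 + (1 + (1/109)*183)) = -9323/(-22671 + (1 + 183/109)) = -9323/(-22671 + 292/109) = -9323/(-2470847/109) = -9323*(-109/2470847) = 1016207/2470847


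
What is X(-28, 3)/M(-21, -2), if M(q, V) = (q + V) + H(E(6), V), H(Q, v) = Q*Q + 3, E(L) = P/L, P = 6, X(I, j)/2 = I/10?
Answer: 28/95 ≈ 0.29474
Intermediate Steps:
X(I, j) = I/5 (X(I, j) = 2*(I/10) = I/5)
E(L) = 6/L
H(Q, v) = 3 + Q**2 (H(Q, v) = Q**2 + 3 = 3 + Q**2)
M(q, V) = 4 + V + q (M(q, V) = (q + V) + (3 + (6/6)**2) = (V + q) + (3 + (6*(1/6))**2) = (V + q) + (3 + 1**2) = (V + q) + (3 + 1) = (V + q) + 4 = 4 + V + q)
X(-28, 3)/M(-21, -2) = ((1/5)*(-28))/(4 - 2 - 21) = -28/5/(-19) = -28/5*(-1/19) = 28/95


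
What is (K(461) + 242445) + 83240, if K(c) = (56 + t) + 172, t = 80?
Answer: 325993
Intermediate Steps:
K(c) = 308 (K(c) = (56 + 80) + 172 = 136 + 172 = 308)
(K(461) + 242445) + 83240 = (308 + 242445) + 83240 = 242753 + 83240 = 325993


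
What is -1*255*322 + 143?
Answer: -81967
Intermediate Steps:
-1*255*322 + 143 = -255*322 + 143 = -82110 + 143 = -81967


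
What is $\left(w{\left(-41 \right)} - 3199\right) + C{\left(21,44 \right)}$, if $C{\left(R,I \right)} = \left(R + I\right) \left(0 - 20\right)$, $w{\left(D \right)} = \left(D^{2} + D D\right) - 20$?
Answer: $-1157$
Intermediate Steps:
$w{\left(D \right)} = -20 + 2 D^{2}$ ($w{\left(D \right)} = \left(D^{2} + D^{2}\right) - 20 = 2 D^{2} - 20 = -20 + 2 D^{2}$)
$C{\left(R,I \right)} = - 20 I - 20 R$ ($C{\left(R,I \right)} = \left(I + R\right) \left(-20\right) = - 20 I - 20 R$)
$\left(w{\left(-41 \right)} - 3199\right) + C{\left(21,44 \right)} = \left(\left(-20 + 2 \left(-41\right)^{2}\right) - 3199\right) - 1300 = \left(\left(-20 + 2 \cdot 1681\right) - 3199\right) - 1300 = \left(\left(-20 + 3362\right) - 3199\right) - 1300 = \left(3342 - 3199\right) - 1300 = 143 - 1300 = -1157$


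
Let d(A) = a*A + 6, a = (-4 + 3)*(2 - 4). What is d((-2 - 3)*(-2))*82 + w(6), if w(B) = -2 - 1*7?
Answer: 2123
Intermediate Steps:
w(B) = -9 (w(B) = -2 - 7 = -9)
a = 2 (a = -1*(-2) = 2)
d(A) = 6 + 2*A (d(A) = 2*A + 6 = 6 + 2*A)
d((-2 - 3)*(-2))*82 + w(6) = (6 + 2*((-2 - 3)*(-2)))*82 - 9 = (6 + 2*(-5*(-2)))*82 - 9 = (6 + 2*10)*82 - 9 = (6 + 20)*82 - 9 = 26*82 - 9 = 2132 - 9 = 2123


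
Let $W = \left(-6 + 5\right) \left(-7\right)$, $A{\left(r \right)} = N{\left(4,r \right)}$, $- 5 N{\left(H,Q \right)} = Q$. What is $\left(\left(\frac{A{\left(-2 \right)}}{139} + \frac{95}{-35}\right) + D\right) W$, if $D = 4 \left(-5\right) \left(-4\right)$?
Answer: $\frac{376009}{695} \approx 541.02$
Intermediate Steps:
$N{\left(H,Q \right)} = - \frac{Q}{5}$
$A{\left(r \right)} = - \frac{r}{5}$
$W = 7$ ($W = \left(-1\right) \left(-7\right) = 7$)
$D = 80$ ($D = \left(-20\right) \left(-4\right) = 80$)
$\left(\left(\frac{A{\left(-2 \right)}}{139} + \frac{95}{-35}\right) + D\right) W = \left(\left(\frac{\left(- \frac{1}{5}\right) \left(-2\right)}{139} + \frac{95}{-35}\right) + 80\right) 7 = \left(\left(\frac{2}{5} \cdot \frac{1}{139} + 95 \left(- \frac{1}{35}\right)\right) + 80\right) 7 = \left(\left(\frac{2}{695} - \frac{19}{7}\right) + 80\right) 7 = \left(- \frac{13191}{4865} + 80\right) 7 = \frac{376009}{4865} \cdot 7 = \frac{376009}{695}$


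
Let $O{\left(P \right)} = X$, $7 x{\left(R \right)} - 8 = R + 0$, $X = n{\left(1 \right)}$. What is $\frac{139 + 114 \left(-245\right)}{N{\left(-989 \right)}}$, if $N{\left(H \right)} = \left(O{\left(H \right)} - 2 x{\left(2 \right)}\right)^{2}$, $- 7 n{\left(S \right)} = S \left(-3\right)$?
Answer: $- \frac{1361759}{289} \approx -4712.0$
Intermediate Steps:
$n{\left(S \right)} = \frac{3 S}{7}$ ($n{\left(S \right)} = - \frac{S \left(-3\right)}{7} = - \frac{\left(-3\right) S}{7} = \frac{3 S}{7}$)
$X = \frac{3}{7}$ ($X = \frac{3}{7} \cdot 1 = \frac{3}{7} \approx 0.42857$)
$x{\left(R \right)} = \frac{8}{7} + \frac{R}{7}$ ($x{\left(R \right)} = \frac{8}{7} + \frac{R + 0}{7} = \frac{8}{7} + \frac{R}{7}$)
$O{\left(P \right)} = \frac{3}{7}$
$N{\left(H \right)} = \frac{289}{49}$ ($N{\left(H \right)} = \left(\frac{3}{7} - 2 \left(\frac{8}{7} + \frac{1}{7} \cdot 2\right)\right)^{2} = \left(\frac{3}{7} - 2 \left(\frac{8}{7} + \frac{2}{7}\right)\right)^{2} = \left(\frac{3}{7} - \frac{20}{7}\right)^{2} = \left(- \frac{17}{7}\right)^{2} = \frac{289}{49}$)
$\frac{139 + 114 \left(-245\right)}{N{\left(-989 \right)}} = \frac{139 + 114 \left(-245\right)}{\frac{289}{49}} = \left(139 - 27930\right) \frac{49}{289} = \left(-27791\right) \frac{49}{289} = - \frac{1361759}{289}$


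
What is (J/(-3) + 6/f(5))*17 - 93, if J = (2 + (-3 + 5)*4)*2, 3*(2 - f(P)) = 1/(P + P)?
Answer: -27341/177 ≈ -154.47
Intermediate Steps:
f(P) = 2 - 1/(6*P) (f(P) = 2 - 1/(3*(P + P)) = 2 - 1/(2*P)/3 = 2 - 1/(6*P))
J = 20 (J = (2 + 2*4)*2 = (2 + 8)*2 = 10*2 = 20)
(J/(-3) + 6/f(5))*17 - 93 = (20/(-3) + 6/(2 - 1/6/5))*17 - 93 = (20*(-1/3) + 6/(2 - 1/6*1/5))*17 - 93 = (-20/3 + 6/(2 - 1/30))*17 - 93 = (-20/3 + 6/(59/30))*17 - 93 = (-20/3 + 6*(30/59))*17 - 93 = (-20/3 + 180/59)*17 - 93 = -640/177*17 - 93 = -10880/177 - 93 = -27341/177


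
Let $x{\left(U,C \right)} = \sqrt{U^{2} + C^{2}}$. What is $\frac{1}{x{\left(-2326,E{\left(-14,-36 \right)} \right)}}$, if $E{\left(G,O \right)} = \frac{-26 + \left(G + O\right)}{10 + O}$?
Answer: $\frac{13 \sqrt{228584522}}{457169044} \approx 0.00042992$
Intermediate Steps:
$E{\left(G,O \right)} = \frac{-26 + G + O}{10 + O}$
$x{\left(U,C \right)} = \sqrt{C^{2} + U^{2}}$
$\frac{1}{x{\left(-2326,E{\left(-14,-36 \right)} \right)}} = \frac{1}{\sqrt{\left(\frac{-26 - 14 - 36}{10 - 36}\right)^{2} + \left(-2326\right)^{2}}} = \frac{1}{\sqrt{\left(\frac{1}{-26} \left(-76\right)\right)^{2} + 5410276}} = \frac{1}{\sqrt{\left(\left(- \frac{1}{26}\right) \left(-76\right)\right)^{2} + 5410276}} = \frac{1}{\sqrt{\left(\frac{38}{13}\right)^{2} + 5410276}} = \frac{1}{\sqrt{\frac{1444}{169} + 5410276}} = \frac{1}{\sqrt{\frac{914338088}{169}}} = \frac{1}{\frac{2}{13} \sqrt{228584522}} = \frac{13 \sqrt{228584522}}{457169044}$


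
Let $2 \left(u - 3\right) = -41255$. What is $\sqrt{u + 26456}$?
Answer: $\frac{\sqrt{23326}}{2} \approx 76.364$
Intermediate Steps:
$u = - \frac{41249}{2}$ ($u = 3 + \frac{1}{2} \left(-41255\right) = 3 - \frac{41255}{2} = - \frac{41249}{2} \approx -20625.0$)
$\sqrt{u + 26456} = \sqrt{- \frac{41249}{2} + 26456} = \sqrt{\frac{11663}{2}} = \frac{\sqrt{23326}}{2}$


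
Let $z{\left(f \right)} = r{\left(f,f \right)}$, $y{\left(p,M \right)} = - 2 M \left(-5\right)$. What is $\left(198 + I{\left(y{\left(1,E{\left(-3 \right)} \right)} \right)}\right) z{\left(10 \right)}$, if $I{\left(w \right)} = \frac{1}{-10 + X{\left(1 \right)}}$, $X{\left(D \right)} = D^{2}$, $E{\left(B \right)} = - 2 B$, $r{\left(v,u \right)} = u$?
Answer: $\frac{17810}{9} \approx 1978.9$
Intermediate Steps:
$y{\left(p,M \right)} = 10 M$
$z{\left(f \right)} = f$
$I{\left(w \right)} = - \frac{1}{9}$ ($I{\left(w \right)} = \frac{1}{-10 + 1^{2}} = \frac{1}{-10 + 1} = \frac{1}{-9} = - \frac{1}{9}$)
$\left(198 + I{\left(y{\left(1,E{\left(-3 \right)} \right)} \right)}\right) z{\left(10 \right)} = \left(198 - \frac{1}{9}\right) 10 = \frac{1781}{9} \cdot 10 = \frac{17810}{9}$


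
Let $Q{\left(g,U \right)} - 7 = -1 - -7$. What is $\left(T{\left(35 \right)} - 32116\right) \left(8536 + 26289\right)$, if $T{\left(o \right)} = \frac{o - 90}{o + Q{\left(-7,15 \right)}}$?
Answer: $- \frac{53687020975}{48} \approx -1.1185 \cdot 10^{9}$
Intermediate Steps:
$Q{\left(g,U \right)} = 13$ ($Q{\left(g,U \right)} = 7 - -6 = 7 + \left(-1 + 7\right) = 7 + 6 = 13$)
$T{\left(o \right)} = \frac{-90 + o}{13 + o}$ ($T{\left(o \right)} = \frac{o - 90}{o + 13} = \frac{-90 + o}{13 + o}$)
$\left(T{\left(35 \right)} - 32116\right) \left(8536 + 26289\right) = \left(\frac{-90 + 35}{13 + 35} - 32116\right) \left(8536 + 26289\right) = \left(\frac{1}{48} \left(-55\right) - 32116\right) 34825 = \left(- \frac{55}{48} - 32116\right) 34825 = \left(- \frac{1541623}{48}\right) 34825 = - \frac{53687020975}{48}$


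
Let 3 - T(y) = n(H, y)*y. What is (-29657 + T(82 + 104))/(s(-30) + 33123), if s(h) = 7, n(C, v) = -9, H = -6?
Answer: -2798/3313 ≈ -0.84455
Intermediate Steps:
T(y) = 3 + 9*y (T(y) = 3 - (-9)*y = 3 + 9*y)
(-29657 + T(82 + 104))/(s(-30) + 33123) = (-29657 + (3 + 9*(82 + 104)))/(7 + 33123) = (-29657 + (3 + 9*186))/33130 = (-29657 + (3 + 1674))*(1/33130) = (-29657 + 1677)*(1/33130) = -27980*1/33130 = -2798/3313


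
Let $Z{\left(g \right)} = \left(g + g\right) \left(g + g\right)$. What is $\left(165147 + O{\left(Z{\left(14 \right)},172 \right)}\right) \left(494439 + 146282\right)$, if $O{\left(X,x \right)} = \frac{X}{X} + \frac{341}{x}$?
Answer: $\frac{18200190659637}{172} \approx 1.0582 \cdot 10^{11}$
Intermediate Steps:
$Z{\left(g \right)} = 4 g^{2}$ ($Z{\left(g \right)} = 2 g 2 g = 4 g^{2}$)
$O{\left(X,x \right)} = 1 + \frac{341}{x}$
$\left(165147 + O{\left(Z{\left(14 \right)},172 \right)}\right) \left(494439 + 146282\right) = \left(165147 + \frac{341 + 172}{172}\right) \left(494439 + 146282\right) = \left(165147 + \frac{1}{172} \cdot 513\right) 640721 = \left(165147 + \frac{513}{172}\right) 640721 = \frac{28405797}{172} \cdot 640721 = \frac{18200190659637}{172}$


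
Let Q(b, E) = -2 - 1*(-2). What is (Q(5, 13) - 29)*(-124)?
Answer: 3596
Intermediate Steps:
Q(b, E) = 0 (Q(b, E) = -2 + 2 = 0)
(Q(5, 13) - 29)*(-124) = (0 - 29)*(-124) = -29*(-124) = 3596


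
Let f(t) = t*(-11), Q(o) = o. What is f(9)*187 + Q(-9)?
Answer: -18522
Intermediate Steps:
f(t) = -11*t
f(9)*187 + Q(-9) = -11*9*187 - 9 = -99*187 - 9 = -18513 - 9 = -18522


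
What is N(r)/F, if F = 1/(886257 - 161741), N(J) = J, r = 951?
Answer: 689014716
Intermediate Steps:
F = 1/724516 ≈ 1.3802e-6
N(r)/F = 951/(1/724516) = 951*724516 = 689014716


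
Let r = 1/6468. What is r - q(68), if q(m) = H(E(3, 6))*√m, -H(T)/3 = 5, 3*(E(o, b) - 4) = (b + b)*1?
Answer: 1/6468 + 30*√17 ≈ 123.69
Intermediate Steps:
E(o, b) = 4 + 2*b/3 (E(o, b) = 4 + ((b + b)*1)/3 = 4 + ((2*b)*1)/3 = 4 + (2*b)/3 = 4 + 2*b/3)
r = 1/6468 ≈ 0.00015461
H(T) = -15 (H(T) = -3*5 = -15)
q(m) = -15*√m
r - q(68) = 1/6468 - (-15)*√68 = 1/6468 - (-15)*2*√17 = 1/6468 - (-30)*√17 = 1/6468 + 30*√17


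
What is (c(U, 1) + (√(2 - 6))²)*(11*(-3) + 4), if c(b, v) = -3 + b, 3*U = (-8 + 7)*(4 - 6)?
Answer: 551/3 ≈ 183.67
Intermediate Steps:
U = ⅔ (U = ((-8 + 7)*(4 - 6))/3 = (-1*(-2))/3 = (⅓)*2 = ⅔ ≈ 0.66667)
(c(U, 1) + (√(2 - 6))²)*(11*(-3) + 4) = ((-3 + ⅔) + (√(2 - 6))²)*(11*(-3) + 4) = (-7/3 + (√(-4))²)*(-33 + 4) = (-7/3 + (2*I)²)*(-29) = (-7/3 - 4)*(-29) = -19/3*(-29) = 551/3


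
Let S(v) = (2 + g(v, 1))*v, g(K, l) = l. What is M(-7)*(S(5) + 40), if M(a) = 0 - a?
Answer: 385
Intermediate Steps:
M(a) = -a
S(v) = 3*v (S(v) = (2 + 1)*v = 3*v)
M(-7)*(S(5) + 40) = (-1*(-7))*(3*5 + 40) = 7*(15 + 40) = 7*55 = 385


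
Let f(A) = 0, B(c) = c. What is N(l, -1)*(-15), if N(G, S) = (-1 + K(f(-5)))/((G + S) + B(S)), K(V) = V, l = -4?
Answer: -5/2 ≈ -2.5000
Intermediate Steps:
N(G, S) = -1/(G + 2*S) (N(G, S) = (-1 + 0)/((G + S) + S) = -1/(G + 2*S))
N(l, -1)*(-15) = -1/(-4 + 2*(-1))*(-15) = -1/(-4 - 2)*(-15) = -1/(-6)*(-15) = -1*(-⅙)*(-15) = (⅙)*(-15) = -5/2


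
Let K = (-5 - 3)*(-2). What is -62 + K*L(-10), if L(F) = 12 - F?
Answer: 290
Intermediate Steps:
K = 16 (K = -8*(-2) = 16)
-62 + K*L(-10) = -62 + 16*(12 - 1*(-10)) = -62 + 16*(12 + 10) = -62 + 16*22 = -62 + 352 = 290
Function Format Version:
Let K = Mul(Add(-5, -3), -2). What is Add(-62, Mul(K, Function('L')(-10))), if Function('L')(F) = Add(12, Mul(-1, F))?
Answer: 290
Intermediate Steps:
K = 16 (K = Mul(-8, -2) = 16)
Add(-62, Mul(K, Function('L')(-10))) = Add(-62, Mul(16, Add(12, Mul(-1, -10)))) = Add(-62, Mul(16, Add(12, 10))) = Add(-62, Mul(16, 22)) = Add(-62, 352) = 290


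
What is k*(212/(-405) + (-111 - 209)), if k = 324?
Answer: -519248/5 ≈ -1.0385e+5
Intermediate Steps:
k*(212/(-405) + (-111 - 209)) = 324*(212/(-405) + (-111 - 209)) = 324*(212*(-1/405) - 320) = 324*(-212/405 - 320) = 324*(-129812/405) = -519248/5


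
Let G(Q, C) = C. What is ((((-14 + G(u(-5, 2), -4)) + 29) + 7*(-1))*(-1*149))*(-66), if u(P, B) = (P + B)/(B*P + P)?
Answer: 39336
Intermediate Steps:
u(P, B) = (B + P)/(P + B*P)
((((-14 + G(u(-5, 2), -4)) + 29) + 7*(-1))*(-1*149))*(-66) = ((((-14 - 4) + 29) + 7*(-1))*(-1*149))*(-66) = (((-18 + 29) - 7)*(-149))*(-66) = ((11 - 7)*(-149))*(-66) = (4*(-149))*(-66) = -596*(-66) = 39336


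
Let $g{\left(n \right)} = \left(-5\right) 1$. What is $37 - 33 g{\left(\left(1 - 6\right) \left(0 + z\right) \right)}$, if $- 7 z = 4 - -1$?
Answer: $202$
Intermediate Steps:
$z = - \frac{5}{7}$ ($z = - \frac{4 - -1}{7} = - \frac{4 + 1}{7} = \left(- \frac{1}{7}\right) 5 = - \frac{5}{7} \approx -0.71429$)
$g{\left(n \right)} = -5$
$37 - 33 g{\left(\left(1 - 6\right) \left(0 + z\right) \right)} = 37 - -165 = 37 + 165 = 202$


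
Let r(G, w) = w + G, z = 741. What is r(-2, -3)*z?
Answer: -3705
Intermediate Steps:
r(G, w) = G + w
r(-2, -3)*z = (-2 - 3)*741 = -5*741 = -3705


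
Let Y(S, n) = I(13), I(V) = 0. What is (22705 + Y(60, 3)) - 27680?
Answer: -4975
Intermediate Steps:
Y(S, n) = 0
(22705 + Y(60, 3)) - 27680 = (22705 + 0) - 27680 = 22705 - 27680 = -4975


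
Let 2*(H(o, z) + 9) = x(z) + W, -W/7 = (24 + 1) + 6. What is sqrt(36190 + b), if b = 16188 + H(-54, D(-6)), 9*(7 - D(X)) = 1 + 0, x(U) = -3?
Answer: sqrt(52259) ≈ 228.60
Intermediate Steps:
D(X) = 62/9 (D(X) = 7 - (1 + 0)/9 = 7 - 1/9*1 = 7 - 1/9 = 62/9)
W = -217 (W = -7*((24 + 1) + 6) = -7*(25 + 6) = -7*31 = -217)
H(o, z) = -119 (H(o, z) = -9 + (-3 - 217)/2 = -9 + (1/2)*(-220) = -9 - 110 = -119)
b = 16069 (b = 16188 - 119 = 16069)
sqrt(36190 + b) = sqrt(36190 + 16069) = sqrt(52259)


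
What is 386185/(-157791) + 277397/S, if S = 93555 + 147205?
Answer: -49207150573/37989761160 ≈ -1.2953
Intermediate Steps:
S = 240760
386185/(-157791) + 277397/S = 386185/(-157791) + 277397/240760 = 386185*(-1/157791) + 277397*(1/240760) = -386185/157791 + 277397/240760 = -49207150573/37989761160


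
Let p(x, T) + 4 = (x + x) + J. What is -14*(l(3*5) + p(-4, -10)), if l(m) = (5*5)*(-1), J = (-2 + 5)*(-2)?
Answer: 602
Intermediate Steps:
J = -6 (J = 3*(-2) = -6)
p(x, T) = -10 + 2*x (p(x, T) = -4 + ((x + x) - 6) = -4 + (2*x - 6) = -4 + (-6 + 2*x) = -10 + 2*x)
l(m) = -25 (l(m) = 25*(-1) = -25)
-14*(l(3*5) + p(-4, -10)) = -14*(-25 + (-10 + 2*(-4))) = -14*(-25 + (-10 - 8)) = -14*(-25 - 18) = -14*(-43) = 602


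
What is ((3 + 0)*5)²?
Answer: 225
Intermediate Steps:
((3 + 0)*5)² = (3*5)² = 15² = 225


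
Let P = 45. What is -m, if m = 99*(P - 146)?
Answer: 9999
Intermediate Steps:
m = -9999 (m = 99*(45 - 146) = 99*(-101) = -9999)
-m = -1*(-9999) = 9999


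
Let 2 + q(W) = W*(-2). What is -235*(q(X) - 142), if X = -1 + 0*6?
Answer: 33370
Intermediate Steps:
X = -1 (X = -1 + 0 = -1)
q(W) = -2 - 2*W (q(W) = -2 + W*(-2) = -2 - 2*W)
-235*(q(X) - 142) = -235*((-2 - 2*(-1)) - 142) = -235*((-2 + 2) - 142) = -235*(0 - 142) = -235*(-142) = 33370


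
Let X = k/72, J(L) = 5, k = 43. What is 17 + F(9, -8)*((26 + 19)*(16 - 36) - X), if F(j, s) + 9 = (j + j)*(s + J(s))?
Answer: 454037/8 ≈ 56755.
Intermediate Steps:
X = 43/72 ≈ 0.59722
F(j, s) = -9 + 2*j*(5 + s) (F(j, s) = -9 + (j + j)*(s + 5) = -9 + (2*j)*(5 + s) = -9 + 2*j*(5 + s))
17 + F(9, -8)*((26 + 19)*(16 - 36) - X) = 17 + (-9 + 10*9 + 2*9*(-8))*((26 + 19)*(16 - 36) - 1*43/72) = 17 + (-9 + 90 - 144)*(45*(-20) - 43/72) = 17 - 63*(-900 - 43/72) = 17 - 63*(-64843/72) = 17 + 453901/8 = 454037/8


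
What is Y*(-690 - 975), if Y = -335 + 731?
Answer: -659340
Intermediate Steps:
Y = 396
Y*(-690 - 975) = 396*(-690 - 975) = 396*(-1665) = -659340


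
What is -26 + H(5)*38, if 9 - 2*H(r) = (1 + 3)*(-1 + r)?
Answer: -159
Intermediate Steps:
H(r) = 13/2 - 2*r (H(r) = 9/2 - (1 + 3)*(-1 + r)/2 = 9/2 - 2*(-1 + r) = 9/2 - (-4 + 4*r)/2 = 9/2 + (2 - 2*r) = 13/2 - 2*r)
-26 + H(5)*38 = -26 + (13/2 - 2*5)*38 = -26 + (13/2 - 10)*38 = -26 - 7/2*38 = -26 - 133 = -159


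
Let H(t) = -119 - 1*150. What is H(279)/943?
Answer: -269/943 ≈ -0.28526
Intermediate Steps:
H(t) = -269 (H(t) = -119 - 150 = -269)
H(279)/943 = -269/943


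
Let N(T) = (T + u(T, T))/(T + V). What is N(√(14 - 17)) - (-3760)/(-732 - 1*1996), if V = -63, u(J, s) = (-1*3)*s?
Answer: -311481/225742 + 21*I*√3/662 ≈ -1.3798 + 0.054944*I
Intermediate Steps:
u(J, s) = -3*s
N(T) = -2*T/(-63 + T) (N(T) = (T - 3*T)/(T - 63) = (-2*T)/(-63 + T) = -2*T/(-63 + T))
N(√(14 - 17)) - (-3760)/(-732 - 1*1996) = -2*√(14 - 17)/(-63 + √(14 - 17)) - (-3760)/(-732 - 1*1996) = -2*√(-3)/(-63 + √(-3)) - (-3760)/(-732 - 1996) = -2*I*√3/(-63 + I*√3) - (-3760)/(-2728) = -2*I*√3/(-63 + I*√3) - (-3760)*(-1)/2728 = -2*I*√3/(-63 + I*√3) - 1*470/341 = -2*I*√3/(-63 + I*√3) - 470/341 = -470/341 - 2*I*√3/(-63 + I*√3)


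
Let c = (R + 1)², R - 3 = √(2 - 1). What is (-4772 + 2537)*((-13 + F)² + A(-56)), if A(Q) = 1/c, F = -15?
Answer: -8761647/5 ≈ -1.7523e+6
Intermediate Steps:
R = 4 (R = 3 + √(2 - 1) = 3 + √1 = 3 + 1 = 4)
c = 25 (c = (4 + 1)² = 5² = 25)
A(Q) = 1/25
(-4772 + 2537)*((-13 + F)² + A(-56)) = (-4772 + 2537)*((-13 - 15)² + 1/25) = -2235*((-28)² + 1/25) = -2235*(784 + 1/25) = -2235*19601/25 = -8761647/5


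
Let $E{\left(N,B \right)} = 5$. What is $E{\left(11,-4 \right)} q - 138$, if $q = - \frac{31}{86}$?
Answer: $- \frac{12023}{86} \approx -139.8$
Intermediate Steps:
$q = - \frac{31}{86}$ ($q = \left(-31\right) \frac{1}{86} = - \frac{31}{86} \approx -0.36047$)
$E{\left(11,-4 \right)} q - 138 = 5 \left(- \frac{31}{86}\right) - 138 = - \frac{155}{86} - 138 = - \frac{12023}{86}$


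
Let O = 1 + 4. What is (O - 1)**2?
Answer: 16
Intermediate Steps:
O = 5
(O - 1)**2 = (5 - 1)**2 = 4**2 = 16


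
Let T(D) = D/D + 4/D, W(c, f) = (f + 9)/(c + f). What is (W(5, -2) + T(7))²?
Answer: 6724/441 ≈ 15.247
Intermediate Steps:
W(c, f) = (9 + f)/(c + f)
T(D) = 1 + 4/D
(W(5, -2) + T(7))² = ((9 - 2)/(5 - 2) + (4 + 7)/7)² = (7/3 + (⅐)*11)² = ((⅓)*7 + 11/7)² = (7/3 + 11/7)² = (82/21)² = 6724/441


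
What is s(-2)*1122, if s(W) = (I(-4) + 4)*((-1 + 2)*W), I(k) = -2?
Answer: -4488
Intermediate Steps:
s(W) = 2*W (s(W) = (-2 + 4)*((-1 + 2)*W) = 2*(1*W) = 2*W)
s(-2)*1122 = (2*(-2))*1122 = -4*1122 = -4488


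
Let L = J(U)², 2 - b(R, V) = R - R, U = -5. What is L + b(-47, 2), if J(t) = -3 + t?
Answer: 66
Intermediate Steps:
b(R, V) = 2 (b(R, V) = 2 - (R - R) = 2 - 1*0 = 2 + 0 = 2)
L = 64 (L = (-3 - 5)² = (-8)² = 64)
L + b(-47, 2) = 64 + 2 = 66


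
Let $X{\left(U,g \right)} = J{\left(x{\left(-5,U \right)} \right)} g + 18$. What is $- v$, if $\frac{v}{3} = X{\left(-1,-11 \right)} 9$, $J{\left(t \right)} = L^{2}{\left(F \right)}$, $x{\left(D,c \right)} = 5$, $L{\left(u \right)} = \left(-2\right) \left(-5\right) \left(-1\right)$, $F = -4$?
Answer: $29214$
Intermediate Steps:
$L{\left(u \right)} = -10$ ($L{\left(u \right)} = 10 \left(-1\right) = -10$)
$J{\left(t \right)} = 100$ ($J{\left(t \right)} = \left(-10\right)^{2} = 100$)
$X{\left(U,g \right)} = 18 + 100 g$ ($X{\left(U,g \right)} = 100 g + 18 = 18 + 100 g$)
$v = -29214$ ($v = 3 \left(18 + 100 \left(-11\right)\right) 9 = 3 \left(18 - 1100\right) 9 = 3 \left(\left(-1082\right) 9\right) = 3 \left(-9738\right) = -29214$)
$- v = \left(-1\right) \left(-29214\right) = 29214$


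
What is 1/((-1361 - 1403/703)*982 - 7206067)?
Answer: -703/6006803753 ≈ -1.1703e-7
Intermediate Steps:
1/((-1361 - 1403/703)*982 - 7206067) = 1/(-958186/703*982 - 7206067) = 1/(-940938652/703 - 7206067) = 1/(-6006803753/703) = -703/6006803753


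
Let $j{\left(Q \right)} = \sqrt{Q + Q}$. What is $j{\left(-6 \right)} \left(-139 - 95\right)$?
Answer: $- 468 i \sqrt{3} \approx - 810.6 i$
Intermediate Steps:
$j{\left(Q \right)} = \sqrt{2} \sqrt{Q}$ ($j{\left(Q \right)} = \sqrt{2 Q} = \sqrt{2} \sqrt{Q}$)
$j{\left(-6 \right)} \left(-139 - 95\right) = \sqrt{2} \sqrt{-6} \left(-139 - 95\right) = \sqrt{2} i \sqrt{6} \left(-234\right) = 2 i \sqrt{3} \left(-234\right) = - 468 i \sqrt{3}$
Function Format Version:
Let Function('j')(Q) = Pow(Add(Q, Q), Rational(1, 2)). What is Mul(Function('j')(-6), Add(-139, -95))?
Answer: Mul(-468, I, Pow(3, Rational(1, 2))) ≈ Mul(-810.60, I)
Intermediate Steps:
Function('j')(Q) = Mul(Pow(2, Rational(1, 2)), Pow(Q, Rational(1, 2))) (Function('j')(Q) = Pow(Mul(2, Q), Rational(1, 2)) = Mul(Pow(2, Rational(1, 2)), Pow(Q, Rational(1, 2))))
Mul(Function('j')(-6), Add(-139, -95)) = Mul(Mul(Pow(2, Rational(1, 2)), Pow(-6, Rational(1, 2))), Add(-139, -95)) = Mul(Mul(Pow(2, Rational(1, 2)), Mul(I, Pow(6, Rational(1, 2)))), -234) = Mul(Mul(2, I, Pow(3, Rational(1, 2))), -234) = Mul(-468, I, Pow(3, Rational(1, 2)))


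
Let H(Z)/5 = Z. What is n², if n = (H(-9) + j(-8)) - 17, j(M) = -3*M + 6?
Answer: 1024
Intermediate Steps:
H(Z) = 5*Z
j(M) = 6 - 3*M
n = -32 (n = (5*(-9) + (6 - 3*(-8))) - 17 = (-45 + (6 + 24)) - 17 = (-45 + 30) - 17 = -15 - 17 = -32)
n² = (-32)² = 1024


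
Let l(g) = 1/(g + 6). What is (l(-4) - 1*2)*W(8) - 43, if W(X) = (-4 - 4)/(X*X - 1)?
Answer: -899/21 ≈ -42.810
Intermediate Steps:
l(g) = 1/(6 + g)
W(X) = -8/(-1 + X²) (W(X) = -8/(X² - 1) = -8/(-1 + X²))
(l(-4) - 1*2)*W(8) - 43 = (1/(6 - 4) - 1*2)*(-8/(-1 + 8²)) - 43 = (1/2 - 2)*(-8/(-1 + 64)) - 43 = (½ - 2)*(-8/63) - 43 = -(-12)/63 - 43 = -3/2*(-8/63) - 43 = 4/21 - 43 = -899/21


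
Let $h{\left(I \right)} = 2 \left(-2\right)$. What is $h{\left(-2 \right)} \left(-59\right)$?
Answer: $236$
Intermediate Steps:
$h{\left(I \right)} = -4$
$h{\left(-2 \right)} \left(-59\right) = \left(-4\right) \left(-59\right) = 236$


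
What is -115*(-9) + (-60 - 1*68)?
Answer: 907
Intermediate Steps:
-115*(-9) + (-60 - 1*68) = 1035 + (-60 - 68) = 1035 - 128 = 907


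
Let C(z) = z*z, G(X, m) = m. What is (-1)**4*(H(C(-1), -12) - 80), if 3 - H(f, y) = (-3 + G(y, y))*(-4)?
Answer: -137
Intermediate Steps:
C(z) = z**2
H(f, y) = -9 + 4*y (H(f, y) = 3 - (-3 + y)*(-4) = 3 - (12 - 4*y) = 3 + (-12 + 4*y) = -9 + 4*y)
(-1)**4*(H(C(-1), -12) - 80) = (-1)**4*((-9 + 4*(-12)) - 80) = 1*((-9 - 48) - 80) = 1*(-57 - 80) = 1*(-137) = -137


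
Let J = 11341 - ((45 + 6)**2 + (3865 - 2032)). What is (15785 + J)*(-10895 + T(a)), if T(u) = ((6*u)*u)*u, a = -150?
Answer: -459760229340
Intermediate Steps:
T(u) = 6*u**3 (T(u) = (6*u**2)*u = 6*u**3)
J = 6907 (J = 11341 - (51**2 + 1833) = 11341 - (2601 + 1833) = 11341 - 1*4434 = 11341 - 4434 = 6907)
(15785 + J)*(-10895 + T(a)) = (15785 + 6907)*(-10895 + 6*(-150)**3) = 22692*(-10895 + 6*(-3375000)) = 22692*(-10895 - 20250000) = 22692*(-20260895) = -459760229340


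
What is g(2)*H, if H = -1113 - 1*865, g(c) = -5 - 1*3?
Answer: 15824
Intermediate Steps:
g(c) = -8 (g(c) = -5 - 3 = -8)
H = -1978 (H = -1113 - 865 = -1978)
g(2)*H = -8*(-1978) = 15824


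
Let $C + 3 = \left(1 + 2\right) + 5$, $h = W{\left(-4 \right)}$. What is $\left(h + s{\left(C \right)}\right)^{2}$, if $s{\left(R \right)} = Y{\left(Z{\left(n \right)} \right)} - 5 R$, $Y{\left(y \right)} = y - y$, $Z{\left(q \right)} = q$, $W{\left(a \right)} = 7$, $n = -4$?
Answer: $324$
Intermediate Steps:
$h = 7$
$C = 5$ ($C = -3 + \left(\left(1 + 2\right) + 5\right) = -3 + \left(3 + 5\right) = -3 + 8 = 5$)
$Y{\left(y \right)} = 0$
$s{\left(R \right)} = - 5 R$ ($s{\left(R \right)} = 0 - 5 R = - 5 R$)
$\left(h + s{\left(C \right)}\right)^{2} = \left(7 - 25\right)^{2} = \left(-18\right)^{2} = 324$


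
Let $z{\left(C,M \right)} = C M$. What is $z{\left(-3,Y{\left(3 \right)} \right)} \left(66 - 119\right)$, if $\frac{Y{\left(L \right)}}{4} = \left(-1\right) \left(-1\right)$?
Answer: $636$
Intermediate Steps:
$Y{\left(L \right)} = 4$ ($Y{\left(L \right)} = 4 \left(\left(-1\right) \left(-1\right)\right) = 4 \cdot 1 = 4$)
$z{\left(-3,Y{\left(3 \right)} \right)} \left(66 - 119\right) = \left(-3\right) 4 \left(66 - 119\right) = \left(-12\right) \left(-53\right) = 636$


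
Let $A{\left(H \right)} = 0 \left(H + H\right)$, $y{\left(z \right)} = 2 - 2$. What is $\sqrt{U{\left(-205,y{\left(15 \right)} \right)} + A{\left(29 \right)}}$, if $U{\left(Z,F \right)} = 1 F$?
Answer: $0$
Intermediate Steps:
$y{\left(z \right)} = 0$
$A{\left(H \right)} = 0$ ($A{\left(H \right)} = 0 \cdot 2 H = 0$)
$U{\left(Z,F \right)} = F$
$\sqrt{U{\left(-205,y{\left(15 \right)} \right)} + A{\left(29 \right)}} = \sqrt{0 + 0} = \sqrt{0} = 0$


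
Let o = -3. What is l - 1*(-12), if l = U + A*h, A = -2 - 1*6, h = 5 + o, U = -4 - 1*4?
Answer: -12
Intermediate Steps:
U = -8 (U = -4 - 4 = -8)
h = 2 (h = 5 - 3 = 2)
A = -8 (A = -2 - 6 = -8)
l = -24 (l = -8 - 8*2 = -8 - 16 = -24)
l - 1*(-12) = -24 - 1*(-12) = -24 + 12 = -12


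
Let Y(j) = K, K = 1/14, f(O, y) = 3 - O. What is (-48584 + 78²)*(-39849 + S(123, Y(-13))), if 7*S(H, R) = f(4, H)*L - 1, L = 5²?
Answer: 11856182500/7 ≈ 1.6937e+9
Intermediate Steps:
L = 25
K = 1/14 ≈ 0.071429
Y(j) = 1/14
S(H, R) = -26/7 (S(H, R) = ((3 - 1*4)*25 - 1)/7 = ((3 - 4)*25 - 1)/7 = (-1*25 - 1)/7 = (-25 - 1)/7 = (⅐)*(-26) = -26/7)
(-48584 + 78²)*(-39849 + S(123, Y(-13))) = (-48584 + 78²)*(-39849 - 26/7) = (-48584 + 6084)*(-278969/7) = -42500*(-278969/7) = 11856182500/7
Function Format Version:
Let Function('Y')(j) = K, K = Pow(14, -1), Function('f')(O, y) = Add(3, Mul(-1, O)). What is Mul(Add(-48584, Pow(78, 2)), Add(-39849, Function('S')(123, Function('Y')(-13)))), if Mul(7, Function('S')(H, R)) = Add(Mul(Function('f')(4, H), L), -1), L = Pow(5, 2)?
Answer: Rational(11856182500, 7) ≈ 1.6937e+9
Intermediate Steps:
L = 25
K = Rational(1, 14) ≈ 0.071429
Function('Y')(j) = Rational(1, 14)
Function('S')(H, R) = Rational(-26, 7) (Function('S')(H, R) = Mul(Rational(1, 7), Add(Mul(Add(3, Mul(-1, 4)), 25), -1)) = Mul(Rational(1, 7), Add(Mul(Add(3, -4), 25), -1)) = Mul(Rational(1, 7), Add(Mul(-1, 25), -1)) = Mul(Rational(1, 7), Add(-25, -1)) = Mul(Rational(1, 7), -26) = Rational(-26, 7))
Mul(Add(-48584, Pow(78, 2)), Add(-39849, Function('S')(123, Function('Y')(-13)))) = Mul(Add(-48584, Pow(78, 2)), Add(-39849, Rational(-26, 7))) = Mul(Add(-48584, 6084), Rational(-278969, 7)) = Mul(-42500, Rational(-278969, 7)) = Rational(11856182500, 7)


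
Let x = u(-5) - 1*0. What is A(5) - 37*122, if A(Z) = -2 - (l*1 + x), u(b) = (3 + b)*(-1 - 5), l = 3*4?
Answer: -4540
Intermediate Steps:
l = 12
u(b) = -18 - 6*b (u(b) = (3 + b)*(-6) = -18 - 6*b)
x = 12 (x = (-18 - 6*(-5)) - 1*0 = (-18 + 30) + 0 = 12 + 0 = 12)
A(Z) = -26 (A(Z) = -2 - (12*1 + 12) = -2 - (12 + 12) = -2 - 1*24 = -2 - 24 = -26)
A(5) - 37*122 = -26 - 37*122 = -26 - 4514 = -4540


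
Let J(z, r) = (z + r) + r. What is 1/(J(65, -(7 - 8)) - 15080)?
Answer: -1/15013 ≈ -6.6609e-5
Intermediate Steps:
J(z, r) = z + 2*r (J(z, r) = (r + z) + r = z + 2*r)
1/(J(65, -(7 - 8)) - 15080) = 1/((65 + 2*(-(7 - 8))) - 15080) = 1/((65 + 2*(-1*(-1))) - 15080) = 1/((65 + 2*1) - 15080) = 1/((65 + 2) - 15080) = 1/(67 - 15080) = 1/(-15013) = -1/15013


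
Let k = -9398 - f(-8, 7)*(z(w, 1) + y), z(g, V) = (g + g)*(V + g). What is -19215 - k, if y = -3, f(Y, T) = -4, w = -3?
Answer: -9853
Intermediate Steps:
z(g, V) = 2*g*(V + g) (z(g, V) = (2*g)*(V + g) = 2*g*(V + g))
k = -9362 (k = -9398 - (-4)*(2*(-3)*(1 - 3) - 3) = -9398 - (-4)*(2*(-3)*(-2) - 3) = -9398 - (-4)*(12 - 3) = -9398 - (-4)*9 = -9398 - 1*(-36) = -9398 + 36 = -9362)
-19215 - k = -19215 - 1*(-9362) = -19215 + 9362 = -9853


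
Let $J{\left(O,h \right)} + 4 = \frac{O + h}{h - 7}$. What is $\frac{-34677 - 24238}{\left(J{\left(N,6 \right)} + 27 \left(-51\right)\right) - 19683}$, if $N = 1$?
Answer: $\frac{58915}{21071} \approx 2.796$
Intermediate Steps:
$J{\left(O,h \right)} = -4 + \frac{O + h}{-7 + h}$ ($J{\left(O,h \right)} = -4 + \frac{O + h}{h - 7} = -4 + \frac{O + h}{-7 + h}$)
$\frac{-34677 - 24238}{\left(J{\left(N,6 \right)} + 27 \left(-51\right)\right) - 19683} = \frac{-34677 - 24238}{\left(\frac{28 + 1 - 18}{-7 + 6} + 27 \left(-51\right)\right) - 19683} = - \frac{58915}{\left(\frac{28 + 1 - 18}{-1} - 1377\right) - 19683} = - \frac{58915}{\left(\left(-1\right) 11 - 1377\right) - 19683} = - \frac{58915}{\left(-11 - 1377\right) - 19683} = - \frac{58915}{-1388 - 19683} = - \frac{58915}{-21071} = \left(-58915\right) \left(- \frac{1}{21071}\right) = \frac{58915}{21071}$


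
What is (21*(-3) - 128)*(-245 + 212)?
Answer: 6303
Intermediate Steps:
(21*(-3) - 128)*(-245 + 212) = (-63 - 128)*(-33) = -191*(-33) = 6303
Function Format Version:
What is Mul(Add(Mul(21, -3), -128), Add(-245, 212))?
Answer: 6303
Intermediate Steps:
Mul(Add(Mul(21, -3), -128), Add(-245, 212)) = Mul(Add(-63, -128), -33) = Mul(-191, -33) = 6303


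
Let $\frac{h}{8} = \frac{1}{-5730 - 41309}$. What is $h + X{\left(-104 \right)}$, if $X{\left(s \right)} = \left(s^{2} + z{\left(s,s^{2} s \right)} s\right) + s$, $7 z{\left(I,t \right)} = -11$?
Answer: $\frac{3580984936}{329273} \approx 10875.0$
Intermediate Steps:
$z{\left(I,t \right)} = - \frac{11}{7}$ ($z{\left(I,t \right)} = \frac{1}{7} \left(-11\right) = - \frac{11}{7}$)
$X{\left(s \right)} = s^{2} - \frac{4 s}{7}$ ($X{\left(s \right)} = \left(s^{2} - \frac{11 s}{7}\right) + s = s^{2} - \frac{4 s}{7}$)
$h = - \frac{8}{47039}$ ($h = \frac{8}{-5730 - 41309} = \frac{8}{-47039} = 8 \left(- \frac{1}{47039}\right) = - \frac{8}{47039} \approx -0.00017007$)
$h + X{\left(-104 \right)} = - \frac{8}{47039} + \frac{1}{7} \left(-104\right) \left(-4 + 7 \left(-104\right)\right) = - \frac{8}{47039} + \frac{1}{7} \left(-104\right) \left(-4 - 728\right) = - \frac{8}{47039} + \frac{1}{7} \left(-104\right) \left(-732\right) = - \frac{8}{47039} + \frac{76128}{7} = \frac{3580984936}{329273}$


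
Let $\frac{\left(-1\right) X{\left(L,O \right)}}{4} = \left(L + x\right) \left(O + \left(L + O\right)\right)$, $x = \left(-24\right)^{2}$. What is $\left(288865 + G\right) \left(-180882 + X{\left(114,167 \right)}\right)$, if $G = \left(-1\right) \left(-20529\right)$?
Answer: $-438523298628$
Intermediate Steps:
$x = 576$
$X{\left(L,O \right)} = - 4 \left(576 + L\right) \left(L + 2 O\right)$ ($X{\left(L,O \right)} = - 4 \left(L + 576\right) \left(O + \left(L + O\right)\right) = - 4 \left(576 + L\right) \left(L + 2 O\right)$)
$G = 20529$
$\left(288865 + G\right) \left(-180882 + X{\left(114,167 \right)}\right) = \left(288865 + 20529\right) \left(-180882 - \left(1032192 + 51984 + 152304\right)\right) = 309394 \left(-180882 - 1236480\right) = 309394 \left(-1417362\right) = -438523298628$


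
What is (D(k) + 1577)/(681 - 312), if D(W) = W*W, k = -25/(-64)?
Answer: 2153339/503808 ≈ 4.2741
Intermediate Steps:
k = 25/64 (k = -25*(-1/64) = 25/64 ≈ 0.39063)
D(W) = W²
(D(k) + 1577)/(681 - 312) = ((25/64)² + 1577)/(681 - 312) = (625/4096 + 1577)/369 = (6460017/4096)*(1/369) = 2153339/503808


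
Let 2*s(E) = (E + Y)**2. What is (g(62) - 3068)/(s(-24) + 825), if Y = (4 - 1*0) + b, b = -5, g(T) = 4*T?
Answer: -1128/455 ≈ -2.4791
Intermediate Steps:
Y = -1 (Y = (4 - 1*0) - 5 = (4 + 0) - 5 = 4 - 5 = -1)
s(E) = (-1 + E)**2/2 (s(E) = (E - 1)**2/2 = (-1 + E)**2/2)
(g(62) - 3068)/(s(-24) + 825) = (4*62 - 3068)/((-1 - 24)**2/2 + 825) = (248 - 3068)/((1/2)*(-25)**2 + 825) = -2820/((1/2)*625 + 825) = -2820/(625/2 + 825) = -2820/2275/2 = -2820*2/2275 = -1128/455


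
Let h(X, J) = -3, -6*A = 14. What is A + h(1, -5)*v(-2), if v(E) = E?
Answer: 11/3 ≈ 3.6667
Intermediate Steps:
A = -7/3 (A = -1/6*14 = -7/3 ≈ -2.3333)
A + h(1, -5)*v(-2) = -7/3 - 3*(-2) = -7/3 + 6 = 11/3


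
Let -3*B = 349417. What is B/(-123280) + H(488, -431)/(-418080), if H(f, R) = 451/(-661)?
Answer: 1201018187/1271214048 ≈ 0.94478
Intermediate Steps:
B = -349417/3 (B = -⅓*349417 = -349417/3 ≈ -1.1647e+5)
H(f, R) = -451/661 (H(f, R) = 451*(-1/661) = -451/661)
B/(-123280) + H(488, -431)/(-418080) = -349417/3/(-123280) - 451/661/(-418080) = -349417/3*(-1/123280) - 451/661*(-1/418080) = 349417/369840 + 451/276350880 = 1201018187/1271214048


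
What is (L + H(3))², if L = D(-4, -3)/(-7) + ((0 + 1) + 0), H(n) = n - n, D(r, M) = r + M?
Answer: 4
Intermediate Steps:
D(r, M) = M + r
H(n) = 0
L = 2 (L = (-3 - 4)/(-7) + ((0 + 1) + 0) = -7*(-⅐) + (1 + 0) = 1 + 1 = 2)
(L + H(3))² = (2 + 0)² = 2² = 4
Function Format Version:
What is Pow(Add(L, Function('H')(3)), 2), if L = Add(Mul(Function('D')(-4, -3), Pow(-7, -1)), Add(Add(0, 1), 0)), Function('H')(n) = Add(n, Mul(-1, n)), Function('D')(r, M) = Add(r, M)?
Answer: 4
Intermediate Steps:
Function('D')(r, M) = Add(M, r)
Function('H')(n) = 0
L = 2 (L = Add(Mul(Add(-3, -4), Pow(-7, -1)), Add(Add(0, 1), 0)) = Add(Mul(-7, Rational(-1, 7)), Add(1, 0)) = Add(1, 1) = 2)
Pow(Add(L, Function('H')(3)), 2) = Pow(Add(2, 0), 2) = Pow(2, 2) = 4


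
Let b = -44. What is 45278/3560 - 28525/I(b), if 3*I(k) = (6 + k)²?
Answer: -7477049/160645 ≈ -46.544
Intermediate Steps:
I(k) = (6 + k)²/3
45278/3560 - 28525/I(b) = 45278/3560 - 28525*3/(6 - 44)² = 45278*(1/3560) - 28525/((⅓)*(-38)²) = 22639/1780 - 28525/((⅓)*1444) = 22639/1780 - 28525/1444/3 = 22639/1780 - 28525*3/1444 = 22639/1780 - 85575/1444 = -7477049/160645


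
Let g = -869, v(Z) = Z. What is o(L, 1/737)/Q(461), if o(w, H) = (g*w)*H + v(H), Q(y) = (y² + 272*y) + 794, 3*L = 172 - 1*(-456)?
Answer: -545729/748881177 ≈ -0.00072873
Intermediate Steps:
L = 628/3 (L = (172 - 1*(-456))/3 = (172 + 456)/3 = (⅓)*628 = 628/3 ≈ 209.33)
Q(y) = 794 + y² + 272*y
o(w, H) = H - 869*H*w (o(w, H) = (-869*w)*H + H = -869*H*w + H = H - 869*H*w)
o(L, 1/737)/Q(461) = ((1 - 869*628/3)/737)/(794 + 461² + 272*461) = ((1 - 545732/3)/737)/(794 + 212521 + 125392) = ((1/737)*(-545729/3))/338707 = -545729/2211*1/338707 = -545729/748881177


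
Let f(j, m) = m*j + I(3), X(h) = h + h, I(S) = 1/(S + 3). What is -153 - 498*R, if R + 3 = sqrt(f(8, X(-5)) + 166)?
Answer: 1341 - 83*sqrt(3102) ≈ -3281.7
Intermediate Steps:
I(S) = 1/(3 + S)
X(h) = 2*h
f(j, m) = 1/6 + j*m (f(j, m) = m*j + 1/(3 + 3) = j*m + 1/6 = 1/6 + j*m)
R = -3 + sqrt(3102)/6 (R = -3 + sqrt((1/6 + 8*(2*(-5))) + 166) = -3 + sqrt((1/6 + 8*(-10)) + 166) = -3 + sqrt((1/6 - 80) + 166) = -3 + sqrt(-479/6 + 166) = -3 + sqrt(517/6) = -3 + sqrt(3102)/6 ≈ 6.2826)
-153 - 498*R = -153 - 498*(-3 + sqrt(3102)/6) = -153 + (1494 - 83*sqrt(3102)) = 1341 - 83*sqrt(3102)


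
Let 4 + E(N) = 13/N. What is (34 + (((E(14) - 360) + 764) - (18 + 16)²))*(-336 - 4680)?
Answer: 25318260/7 ≈ 3.6169e+6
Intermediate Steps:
E(N) = -4 + 13/N
(34 + (((E(14) - 360) + 764) - (18 + 16)²))*(-336 - 4680) = (34 + ((((-4 + 13/14) - 360) + 764) - (18 + 16)²))*(-336 - 4680) = (34 + ((((-4 + 13*(1/14)) - 360) + 764) - 1*34²))*(-5016) = (34 + ((((-4 + 13/14) - 360) + 764) - 1*1156))*(-5016) = (34 + (((-43/14 - 360) + 764) - 1156))*(-5016) = (34 + ((-5083/14 + 764) - 1156))*(-5016) = (34 + (5613/14 - 1156))*(-5016) = (34 - 10571/14)*(-5016) = -10095/14*(-5016) = 25318260/7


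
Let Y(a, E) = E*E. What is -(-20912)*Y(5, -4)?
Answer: 334592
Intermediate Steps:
Y(a, E) = E²
-(-20912)*Y(5, -4) = -(-20912)*(-4)² = -(-20912)*16 = -5228*(-64) = 334592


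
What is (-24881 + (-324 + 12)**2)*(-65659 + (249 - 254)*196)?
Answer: -4828861857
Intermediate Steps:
(-24881 + (-324 + 12)**2)*(-65659 + (249 - 254)*196) = (-24881 + (-312)**2)*(-65659 - 5*196) = (-24881 + 97344)*(-65659 - 980) = 72463*(-66639) = -4828861857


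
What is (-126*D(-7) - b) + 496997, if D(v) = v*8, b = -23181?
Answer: 527234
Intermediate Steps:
D(v) = 8*v
(-126*D(-7) - b) + 496997 = (-1008*(-7) - 1*(-23181)) + 496997 = (-126*(-56) + 23181) + 496997 = (7056 + 23181) + 496997 = 30237 + 496997 = 527234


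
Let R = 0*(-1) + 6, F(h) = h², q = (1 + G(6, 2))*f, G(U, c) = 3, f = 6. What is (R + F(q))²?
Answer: 338724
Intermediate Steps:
q = 24 (q = (1 + 3)*6 = 4*6 = 24)
R = 6 (R = 0 + 6 = 6)
(R + F(q))² = (6 + 24²)² = (6 + 576)² = 582² = 338724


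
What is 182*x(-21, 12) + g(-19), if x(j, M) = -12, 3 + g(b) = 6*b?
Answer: -2301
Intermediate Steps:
g(b) = -3 + 6*b
182*x(-21, 12) + g(-19) = 182*(-12) + (-3 + 6*(-19)) = -2184 + (-3 - 114) = -2184 - 117 = -2301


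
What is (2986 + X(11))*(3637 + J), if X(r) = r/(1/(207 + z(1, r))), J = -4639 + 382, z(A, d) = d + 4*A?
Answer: -3365360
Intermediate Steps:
J = -4257
X(r) = r*(211 + r) (X(r) = r/(1/(207 + (r + 4*1))) = r/(1/(207 + (r + 4))) = r/(1/(207 + (4 + r))) = r/(1/(211 + r)) = r*(211 + r))
(2986 + X(11))*(3637 + J) = (2986 + 11*(211 + 11))*(3637 - 4257) = (2986 + 11*222)*(-620) = (2986 + 2442)*(-620) = 5428*(-620) = -3365360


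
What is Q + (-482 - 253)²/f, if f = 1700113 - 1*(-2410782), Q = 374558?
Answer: 307953829927/822179 ≈ 3.7456e+5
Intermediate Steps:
f = 4110895 (f = 1700113 + 2410782 = 4110895)
Q + (-482 - 253)²/f = 374558 + (-482 - 253)²/4110895 = 374558 + (-735)²*(1/4110895) = 374558 + 540225*(1/4110895) = 374558 + 108045/822179 = 307953829927/822179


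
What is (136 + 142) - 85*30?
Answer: -2272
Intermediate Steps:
(136 + 142) - 85*30 = 278 - 2550 = -2272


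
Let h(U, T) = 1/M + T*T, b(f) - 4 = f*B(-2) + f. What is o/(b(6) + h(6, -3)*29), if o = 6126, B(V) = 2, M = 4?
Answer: 8168/387 ≈ 21.106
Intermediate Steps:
b(f) = 4 + 3*f (b(f) = 4 + (f*2 + f) = 4 + (2*f + f) = 4 + 3*f)
h(U, T) = ¼ + T² (h(U, T) = 1/4 + T*T = ¼ + T²)
o/(b(6) + h(6, -3)*29) = 6126/((4 + 3*6) + (¼ + (-3)²)*29) = 6126/((4 + 18) + (¼ + 9)*29) = 6126/(22 + (37/4)*29) = 6126/(22 + 1073/4) = 6126/(1161/4) = 6126*(4/1161) = 8168/387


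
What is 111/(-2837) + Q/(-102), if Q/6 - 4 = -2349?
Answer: 6650878/48229 ≈ 137.90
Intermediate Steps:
Q = -14070 (Q = 24 + 6*(-2349) = 24 - 14094 = -14070)
111/(-2837) + Q/(-102) = 111/(-2837) - 14070/(-102) = 111*(-1/2837) - 14070*(-1/102) = -111/2837 + 2345/17 = 6650878/48229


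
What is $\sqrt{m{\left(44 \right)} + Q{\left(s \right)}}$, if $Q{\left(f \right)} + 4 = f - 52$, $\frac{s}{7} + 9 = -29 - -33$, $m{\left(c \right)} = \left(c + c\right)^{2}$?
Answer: $\sqrt{7653} \approx 87.481$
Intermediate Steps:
$m{\left(c \right)} = 4 c^{2}$ ($m{\left(c \right)} = \left(2 c\right)^{2} = 4 c^{2}$)
$s = -35$ ($s = -63 + 7 \left(-29 - -33\right) = -63 + 7 \left(-29 + 33\right) = -63 + 7 \cdot 4 = -63 + 28 = -35$)
$Q{\left(f \right)} = -56 + f$ ($Q{\left(f \right)} = -4 + \left(f - 52\right) = -4 + \left(-52 + f\right) = -56 + f$)
$\sqrt{m{\left(44 \right)} + Q{\left(s \right)}} = \sqrt{4 \cdot 44^{2} - 91} = \sqrt{4 \cdot 1936 - 91} = \sqrt{7744 - 91} = \sqrt{7653}$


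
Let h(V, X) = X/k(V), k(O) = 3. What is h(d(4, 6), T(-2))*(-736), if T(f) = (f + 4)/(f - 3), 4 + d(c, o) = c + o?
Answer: 1472/15 ≈ 98.133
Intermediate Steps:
d(c, o) = -4 + c + o (d(c, o) = -4 + (c + o) = -4 + c + o)
T(f) = (4 + f)/(-3 + f)
h(V, X) = X/3
h(d(4, 6), T(-2))*(-736) = (((4 - 2)/(-3 - 2))/3)*(-736) = ((2/(-5))/3)*(-736) = ((-⅕*2)/3)*(-736) = ((⅓)*(-⅖))*(-736) = -2/15*(-736) = 1472/15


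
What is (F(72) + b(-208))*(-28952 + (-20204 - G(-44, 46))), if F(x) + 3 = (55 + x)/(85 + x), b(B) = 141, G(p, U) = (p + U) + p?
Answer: -1070341402/157 ≈ -6.8175e+6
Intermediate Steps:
G(p, U) = U + 2*p (G(p, U) = (U + p) + p = U + 2*p)
F(x) = -3 + (55 + x)/(85 + x)
(F(72) + b(-208))*(-28952 + (-20204 - G(-44, 46))) = (2*(-100 - 1*72)/(85 + 72) + 141)*(-28952 + (-20204 - (46 + 2*(-44)))) = (2*(-100 - 72)/157 + 141)*(-28952 + (-20204 - (46 - 88))) = (2*(1/157)*(-172) + 141)*(-28952 + (-20204 - 1*(-42))) = (-344/157 + 141)*(-28952 + (-20204 + 42)) = 21793*(-28952 - 20162)/157 = (21793/157)*(-49114) = -1070341402/157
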